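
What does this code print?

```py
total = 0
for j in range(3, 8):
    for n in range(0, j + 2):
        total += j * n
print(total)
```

j=3,n=0: total = 0+0 = 0
j=3,n=1: total = 0+3 = 3
j=3,n=2: total = 3+6 = 9
j=3,n=3: total = 9+9 = 18
j=3,n=4: total = 18+12 = 30
j=4,n=0: total = 30+0 = 30
j=4,n=1: total = 30+4 = 34
j=4,n=2: total = 34+8 = 42
j=4,n=3: total = 42+12 = 54
j=4,n=4: total = 54+16 = 70
j=4,n=5: total = 70+20 = 90
j=5,n=0: total = 90+0 = 90
j=5,n=1: total = 90+5 = 95
j=5,n=2: total = 95+10 = 105
j=5,n=3: total = 105+15 = 120
j=5,n=4: total = 120+20 = 140
j=5,n=5: total = 140+25 = 165
j=5,n=6: total = 165+30 = 195
j=6,n=0: total = 195+0 = 195
j=6,n=1: total = 195+6 = 201
j=6,n=2: total = 201+12 = 213
j=6,n=3: total = 213+18 = 231
j=6,n=4: total = 231+24 = 255
j=6,n=5: total = 255+30 = 285
j=6,n=6: total = 285+36 = 321
j=6,n=7: total = 321+42 = 363
j=7,n=0: total = 363+0 = 363
j=7,n=1: total = 363+7 = 370
j=7,n=2: total = 370+14 = 384
j=7,n=3: total = 384+21 = 405
j=7,n=4: total = 405+28 = 433
j=7,n=5: total = 433+35 = 468
j=7,n=6: total = 468+42 = 510
j=7,n=7: total = 510+49 = 559
j=7,n=8: total = 559+56 = 615

615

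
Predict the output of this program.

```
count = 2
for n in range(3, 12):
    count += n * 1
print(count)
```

n=3: count = 2+3*1 = 5
n=4: count = 5+4*1 = 9
n=5: count = 9+5*1 = 14
n=6: count = 14+6*1 = 20
n=7: count = 20+7*1 = 27
n=8: count = 27+8*1 = 35
n=9: count = 35+9*1 = 44
n=10: count = 44+10*1 = 54
n=11: count = 54+11*1 = 65

65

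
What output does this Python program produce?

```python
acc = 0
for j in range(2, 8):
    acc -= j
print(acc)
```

-27

j=2: acc = 0-2 = -2
j=3: acc = (-2)-3 = -5
j=4: acc = (-5)-4 = -9
j=5: acc = (-9)-5 = -14
j=6: acc = (-14)-6 = -20
j=7: acc = (-20)-7 = -27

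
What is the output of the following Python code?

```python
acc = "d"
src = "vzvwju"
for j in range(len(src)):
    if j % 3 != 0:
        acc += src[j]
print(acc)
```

j=0: skip
j=1: add 'z' → 'dz'
j=2: add 'v' → 'dzv'
j=3: skip
j=4: add 'j' → 'dzvj'
j=5: add 'u' → 'dzvju'

dzvju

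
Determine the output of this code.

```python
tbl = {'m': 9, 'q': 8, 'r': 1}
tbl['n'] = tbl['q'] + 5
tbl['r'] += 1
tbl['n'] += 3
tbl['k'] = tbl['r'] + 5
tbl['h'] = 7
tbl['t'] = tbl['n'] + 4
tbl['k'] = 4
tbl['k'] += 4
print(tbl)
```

tbl['n'] = tbl['q']+5 = 13 → {'m': 9, 'q': 8, 'r': 1, 'n': 13}
tbl['r'] = 1+1 = 2 → {'m': 9, 'q': 8, 'r': 2, 'n': 13}
tbl['n'] = 13+3 = 16 → {'m': 9, 'q': 8, 'r': 2, 'n': 16}
tbl['k'] = tbl['r']+5 = 7 → {'m': 9, 'q': 8, 'r': 2, 'n': 16, 'k': 7}
tbl['h'] = 7 → {'m': 9, 'q': 8, 'r': 2, 'n': 16, 'k': 7, 'h': 7}
tbl['t'] = tbl['n']+4 = 20 → {'m': 9, 'q': 8, 'r': 2, 'n': 16, 'k': 7, 'h': 7, 't': 20}
tbl['k'] = 4 → {'m': 9, 'q': 8, 'r': 2, 'n': 16, 'k': 4, 'h': 7, 't': 20}
tbl['k'] = 4+4 = 8 → {'m': 9, 'q': 8, 'r': 2, 'n': 16, 'k': 8, 'h': 7, 't': 20}

{'m': 9, 'q': 8, 'r': 2, 'n': 16, 'k': 8, 'h': 7, 't': 20}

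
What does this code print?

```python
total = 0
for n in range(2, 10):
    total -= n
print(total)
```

-44

n=2: total = 0-2 = -2
n=3: total = (-2)-3 = -5
n=4: total = (-5)-4 = -9
n=5: total = (-9)-5 = -14
n=6: total = (-14)-6 = -20
n=7: total = (-20)-7 = -27
n=8: total = (-27)-8 = -35
n=9: total = (-35)-9 = -44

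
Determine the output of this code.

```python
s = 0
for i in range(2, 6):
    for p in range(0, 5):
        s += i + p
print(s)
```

i=2,p=0: s = 0+2 = 2
i=2,p=1: s = 2+3 = 5
i=2,p=2: s = 5+4 = 9
i=2,p=3: s = 9+5 = 14
i=2,p=4: s = 14+6 = 20
i=3,p=0: s = 20+3 = 23
i=3,p=1: s = 23+4 = 27
i=3,p=2: s = 27+5 = 32
i=3,p=3: s = 32+6 = 38
i=3,p=4: s = 38+7 = 45
i=4,p=0: s = 45+4 = 49
i=4,p=1: s = 49+5 = 54
i=4,p=2: s = 54+6 = 60
i=4,p=3: s = 60+7 = 67
i=4,p=4: s = 67+8 = 75
i=5,p=0: s = 75+5 = 80
i=5,p=1: s = 80+6 = 86
i=5,p=2: s = 86+7 = 93
i=5,p=3: s = 93+8 = 101
i=5,p=4: s = 101+9 = 110

110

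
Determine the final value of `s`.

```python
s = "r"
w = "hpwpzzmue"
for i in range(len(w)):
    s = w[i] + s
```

i=0: prepend 'h' → 'hr'
i=1: prepend 'p' → 'phr'
i=2: prepend 'w' → 'wphr'
i=3: prepend 'p' → 'pwphr'
i=4: prepend 'z' → 'zpwphr'
i=5: prepend 'z' → 'zzpwphr'
i=6: prepend 'm' → 'mzzpwphr'
i=7: prepend 'u' → 'umzzpwphr'
i=8: prepend 'e' → 'eumzzpwphr'

'eumzzpwphr'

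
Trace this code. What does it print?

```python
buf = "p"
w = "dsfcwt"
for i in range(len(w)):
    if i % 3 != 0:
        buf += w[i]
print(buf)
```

psfwt

i=0: skip
i=1: add 's' → 'ps'
i=2: add 'f' → 'psf'
i=3: skip
i=4: add 'w' → 'psfw'
i=5: add 't' → 'psfwt'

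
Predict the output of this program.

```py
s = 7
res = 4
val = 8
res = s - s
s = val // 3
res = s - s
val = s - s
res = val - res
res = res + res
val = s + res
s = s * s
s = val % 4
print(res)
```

res = 7-7 = 0
s = 8//3 = 2
res = 2-2 = 0
val = 2-2 = 0
res = 0-0 = 0
res = 0+0 = 0
val = 2+0 = 2
s = 2*2 = 4
s = 2%4 = 2

0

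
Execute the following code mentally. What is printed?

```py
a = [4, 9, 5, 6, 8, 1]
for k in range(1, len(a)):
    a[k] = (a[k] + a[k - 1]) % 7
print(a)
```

k=1: a[1] = (9+4)%7 = 6 → [4, 6, 5, 6, 8, 1]
k=2: a[2] = (5+6)%7 = 4 → [4, 6, 4, 6, 8, 1]
k=3: a[3] = (6+4)%7 = 3 → [4, 6, 4, 3, 8, 1]
k=4: a[4] = (8+3)%7 = 4 → [4, 6, 4, 3, 4, 1]
k=5: a[5] = (1+4)%7 = 5 → [4, 6, 4, 3, 4, 5]

[4, 6, 4, 3, 4, 5]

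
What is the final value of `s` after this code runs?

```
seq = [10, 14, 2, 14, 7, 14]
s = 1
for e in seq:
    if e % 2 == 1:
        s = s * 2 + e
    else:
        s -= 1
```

e=10: not odd, s = 1-1 = 0
e=14: not odd, s = 0-1 = -1
e=2: not odd, s = (-1)-1 = -2
e=14: not odd, s = (-2)-1 = -3
e=7: odd, s = (-3)*2+7 = 1
e=14: not odd, s = 1-1 = 0

0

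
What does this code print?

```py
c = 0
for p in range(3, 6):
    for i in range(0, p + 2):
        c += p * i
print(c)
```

195

p=3,i=0: c = 0+0 = 0
p=3,i=1: c = 0+3 = 3
p=3,i=2: c = 3+6 = 9
p=3,i=3: c = 9+9 = 18
p=3,i=4: c = 18+12 = 30
p=4,i=0: c = 30+0 = 30
p=4,i=1: c = 30+4 = 34
p=4,i=2: c = 34+8 = 42
p=4,i=3: c = 42+12 = 54
p=4,i=4: c = 54+16 = 70
p=4,i=5: c = 70+20 = 90
p=5,i=0: c = 90+0 = 90
p=5,i=1: c = 90+5 = 95
p=5,i=2: c = 95+10 = 105
p=5,i=3: c = 105+15 = 120
p=5,i=4: c = 120+20 = 140
p=5,i=5: c = 140+25 = 165
p=5,i=6: c = 165+30 = 195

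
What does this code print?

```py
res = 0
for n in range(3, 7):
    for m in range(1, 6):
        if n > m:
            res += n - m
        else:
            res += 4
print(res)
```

58

n=3,m=1: 3>1, res = 0+2 = 2
n=3,m=2: 3>2, res = 2+1 = 3
n=3,m=3: not 3>3, res = 3+4 = 7
n=3,m=4: not 3>4, res = 7+4 = 11
n=3,m=5: not 3>5, res = 11+4 = 15
n=4,m=1: 4>1, res = 15+3 = 18
n=4,m=2: 4>2, res = 18+2 = 20
n=4,m=3: 4>3, res = 20+1 = 21
n=4,m=4: not 4>4, res = 21+4 = 25
n=4,m=5: not 4>5, res = 25+4 = 29
n=5,m=1: 5>1, res = 29+4 = 33
n=5,m=2: 5>2, res = 33+3 = 36
n=5,m=3: 5>3, res = 36+2 = 38
n=5,m=4: 5>4, res = 38+1 = 39
n=5,m=5: not 5>5, res = 39+4 = 43
n=6,m=1: 6>1, res = 43+5 = 48
n=6,m=2: 6>2, res = 48+4 = 52
n=6,m=3: 6>3, res = 52+3 = 55
n=6,m=4: 6>4, res = 55+2 = 57
n=6,m=5: 6>5, res = 57+1 = 58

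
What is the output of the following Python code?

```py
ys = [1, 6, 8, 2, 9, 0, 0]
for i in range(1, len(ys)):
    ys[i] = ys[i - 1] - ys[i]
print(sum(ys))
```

i=1: ys[1] = 1-6 = -5 → [1, -5, 8, 2, 9, 0, 0]
i=2: ys[2] = (-5)-8 = -13 → [1, -5, -13, 2, 9, 0, 0]
i=3: ys[3] = (-13)-2 = -15 → [1, -5, -13, -15, 9, 0, 0]
i=4: ys[4] = (-15)-9 = -24 → [1, -5, -13, -15, -24, 0, 0]
i=5: ys[5] = (-24)-0 = -24 → [1, -5, -13, -15, -24, -24, 0]
i=6: ys[6] = (-24)-0 = -24 → [1, -5, -13, -15, -24, -24, -24]
sum = -104

-104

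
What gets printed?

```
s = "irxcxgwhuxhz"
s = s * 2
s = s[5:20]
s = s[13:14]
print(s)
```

w

repeat ×2 → 'irxcxgwhuxhzirxcxgwhuxhz'
slice [5:20] → 'gwhuxhzirxcxgwh'
slice [13:14] → 'w'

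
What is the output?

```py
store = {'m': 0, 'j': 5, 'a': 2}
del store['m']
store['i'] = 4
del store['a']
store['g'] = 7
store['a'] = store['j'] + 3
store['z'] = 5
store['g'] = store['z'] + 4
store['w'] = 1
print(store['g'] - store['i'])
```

del 'm' → {'j': 5, 'a': 2}
store['i'] = 4 → {'j': 5, 'a': 2, 'i': 4}
del 'a' → {'j': 5, 'i': 4}
store['g'] = 7 → {'j': 5, 'i': 4, 'g': 7}
store['a'] = store['j']+3 = 8 → {'j': 5, 'i': 4, 'g': 7, 'a': 8}
store['z'] = 5 → {'j': 5, 'i': 4, 'g': 7, 'a': 8, 'z': 5}
store['g'] = store['z']+4 = 9 → {'j': 5, 'i': 4, 'g': 9, 'a': 8, 'z': 5}
store['w'] = 1 → {'j': 5, 'i': 4, 'g': 9, 'a': 8, 'z': 5, 'w': 1}
store['g']-store['i'] = 9-4 = 5

5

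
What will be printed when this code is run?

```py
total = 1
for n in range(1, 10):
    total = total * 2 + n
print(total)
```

1525

n=1: total = 1*2+1 = 3
n=2: total = 3*2+2 = 8
n=3: total = 8*2+3 = 19
n=4: total = 19*2+4 = 42
n=5: total = 42*2+5 = 89
n=6: total = 89*2+6 = 184
n=7: total = 184*2+7 = 375
n=8: total = 375*2+8 = 758
n=9: total = 758*2+9 = 1525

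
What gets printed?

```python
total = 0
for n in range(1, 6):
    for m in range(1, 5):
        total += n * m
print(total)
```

n=1,m=1: total = 0+1 = 1
n=1,m=2: total = 1+2 = 3
n=1,m=3: total = 3+3 = 6
n=1,m=4: total = 6+4 = 10
n=2,m=1: total = 10+2 = 12
n=2,m=2: total = 12+4 = 16
n=2,m=3: total = 16+6 = 22
n=2,m=4: total = 22+8 = 30
n=3,m=1: total = 30+3 = 33
n=3,m=2: total = 33+6 = 39
n=3,m=3: total = 39+9 = 48
n=3,m=4: total = 48+12 = 60
n=4,m=1: total = 60+4 = 64
n=4,m=2: total = 64+8 = 72
n=4,m=3: total = 72+12 = 84
n=4,m=4: total = 84+16 = 100
n=5,m=1: total = 100+5 = 105
n=5,m=2: total = 105+10 = 115
n=5,m=3: total = 115+15 = 130
n=5,m=4: total = 130+20 = 150

150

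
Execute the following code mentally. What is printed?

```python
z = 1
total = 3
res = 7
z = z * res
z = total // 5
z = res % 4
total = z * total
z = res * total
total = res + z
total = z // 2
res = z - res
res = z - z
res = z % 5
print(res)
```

3

z = 1*7 = 7
z = 3//5 = 0
z = 7%4 = 3
total = 3*3 = 9
z = 7*9 = 63
total = 7+63 = 70
total = 63//2 = 31
res = 63-7 = 56
res = 63-63 = 0
res = 63%5 = 3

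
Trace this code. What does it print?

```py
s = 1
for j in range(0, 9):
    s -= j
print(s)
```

-35

j=0: s = 1-0 = 1
j=1: s = 1-1 = 0
j=2: s = 0-2 = -2
j=3: s = (-2)-3 = -5
j=4: s = (-5)-4 = -9
j=5: s = (-9)-5 = -14
j=6: s = (-14)-6 = -20
j=7: s = (-20)-7 = -27
j=8: s = (-27)-8 = -35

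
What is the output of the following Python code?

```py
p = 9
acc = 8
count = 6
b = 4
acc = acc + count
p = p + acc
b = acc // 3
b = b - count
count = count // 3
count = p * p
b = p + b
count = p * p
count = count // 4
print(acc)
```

acc = 8+6 = 14
p = 9+14 = 23
b = 14//3 = 4
b = 4-6 = -2
count = 6//3 = 2
count = 23*23 = 529
b = 23+(-2) = 21
count = 23*23 = 529
count = 529//4 = 132

14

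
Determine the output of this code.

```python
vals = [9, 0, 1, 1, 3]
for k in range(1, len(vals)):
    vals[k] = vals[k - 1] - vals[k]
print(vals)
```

[9, 9, 8, 7, 4]

k=1: vals[1] = 9-0 = 9 → [9, 9, 1, 1, 3]
k=2: vals[2] = 9-1 = 8 → [9, 9, 8, 1, 3]
k=3: vals[3] = 8-1 = 7 → [9, 9, 8, 7, 3]
k=4: vals[4] = 7-3 = 4 → [9, 9, 8, 7, 4]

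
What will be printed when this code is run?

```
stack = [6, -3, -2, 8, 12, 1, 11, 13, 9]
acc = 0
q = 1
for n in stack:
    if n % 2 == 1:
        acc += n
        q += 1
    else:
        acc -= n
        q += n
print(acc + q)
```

n=6: not odd, acc = 0-6 = -6; q=7
n=-3: odd, acc = (-6)+(-3) = -9; q=8
n=-2: not odd, acc = (-9)-(-2) = -7; q=6
n=8: not odd, acc = (-7)-8 = -15; q=14
n=12: not odd, acc = (-15)-12 = -27; q=26
n=1: odd, acc = (-27)+1 = -26; q=27
n=11: odd, acc = (-26)+11 = -15; q=28
n=13: odd, acc = (-15)+13 = -2; q=29
n=9: odd, acc = (-2)+9 = 7; q=30
acc+q = 7+30 = 37

37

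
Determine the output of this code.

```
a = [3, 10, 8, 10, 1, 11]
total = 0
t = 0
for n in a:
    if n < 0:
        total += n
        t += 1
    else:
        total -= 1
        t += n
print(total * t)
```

-258

n=3: not <0, total = 0-1 = -1; t=3
n=10: not <0, total = (-1)-1 = -2; t=13
n=8: not <0, total = (-2)-1 = -3; t=21
n=10: not <0, total = (-3)-1 = -4; t=31
n=1: not <0, total = (-4)-1 = -5; t=32
n=11: not <0, total = (-5)-1 = -6; t=43
total*t = (-6)*43 = -258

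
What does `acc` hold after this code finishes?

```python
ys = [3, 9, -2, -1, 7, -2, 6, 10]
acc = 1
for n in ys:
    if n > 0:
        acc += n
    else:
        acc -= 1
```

n=3: >0, acc = 1+3 = 4
n=9: >0, acc = 4+9 = 13
n=-2: not >0, acc = 13-1 = 12
n=-1: not >0, acc = 12-1 = 11
n=7: >0, acc = 11+7 = 18
n=-2: not >0, acc = 18-1 = 17
n=6: >0, acc = 17+6 = 23
n=10: >0, acc = 23+10 = 33

33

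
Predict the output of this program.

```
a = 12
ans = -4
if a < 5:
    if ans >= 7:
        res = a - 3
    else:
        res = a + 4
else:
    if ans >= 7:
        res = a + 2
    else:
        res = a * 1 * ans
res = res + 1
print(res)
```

-47

a=12, ans=-4
a < 5 is False; ans >= 7 is False
→ res = a * 1 * ans = -48
res = (-48)+1 = -47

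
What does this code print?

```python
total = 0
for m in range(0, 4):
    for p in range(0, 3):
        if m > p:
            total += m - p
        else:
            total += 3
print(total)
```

28

m=0,p=0: not 0>0, total = 0+3 = 3
m=0,p=1: not 0>1, total = 3+3 = 6
m=0,p=2: not 0>2, total = 6+3 = 9
m=1,p=0: 1>0, total = 9+1 = 10
m=1,p=1: not 1>1, total = 10+3 = 13
m=1,p=2: not 1>2, total = 13+3 = 16
m=2,p=0: 2>0, total = 16+2 = 18
m=2,p=1: 2>1, total = 18+1 = 19
m=2,p=2: not 2>2, total = 19+3 = 22
m=3,p=0: 3>0, total = 22+3 = 25
m=3,p=1: 3>1, total = 25+2 = 27
m=3,p=2: 3>2, total = 27+1 = 28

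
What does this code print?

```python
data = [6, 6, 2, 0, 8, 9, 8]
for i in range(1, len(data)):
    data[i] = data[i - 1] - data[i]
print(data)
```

i=1: data[1] = 6-6 = 0 → [6, 0, 2, 0, 8, 9, 8]
i=2: data[2] = 0-2 = -2 → [6, 0, -2, 0, 8, 9, 8]
i=3: data[3] = (-2)-0 = -2 → [6, 0, -2, -2, 8, 9, 8]
i=4: data[4] = (-2)-8 = -10 → [6, 0, -2, -2, -10, 9, 8]
i=5: data[5] = (-10)-9 = -19 → [6, 0, -2, -2, -10, -19, 8]
i=6: data[6] = (-19)-8 = -27 → [6, 0, -2, -2, -10, -19, -27]

[6, 0, -2, -2, -10, -19, -27]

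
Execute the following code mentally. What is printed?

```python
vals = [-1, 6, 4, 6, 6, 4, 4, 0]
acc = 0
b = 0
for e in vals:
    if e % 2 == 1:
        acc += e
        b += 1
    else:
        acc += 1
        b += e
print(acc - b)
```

e=-1: odd, acc = 0+(-1) = -1; b=1
e=6: not odd, acc = (-1)+1 = 0; b=7
e=4: not odd, acc = 0+1 = 1; b=11
e=6: not odd, acc = 1+1 = 2; b=17
e=6: not odd, acc = 2+1 = 3; b=23
e=4: not odd, acc = 3+1 = 4; b=27
e=4: not odd, acc = 4+1 = 5; b=31
e=0: not odd, acc = 5+1 = 6; b=31
acc-b = 6-31 = -25

-25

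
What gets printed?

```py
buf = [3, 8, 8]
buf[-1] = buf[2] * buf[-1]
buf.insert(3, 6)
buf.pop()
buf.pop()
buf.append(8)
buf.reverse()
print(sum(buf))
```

19

buf[-1] = buf[2]*buf[-1] = 8*8 = 64 → [3, 8, 64]
insert 6 at 3 → [3, 8, 64, 6]
pop() removes 6 → [3, 8, 64]
pop() removes 64 → [3, 8]
append 8 → [3, 8, 8]
reverse → [8, 8, 3]
sum = 19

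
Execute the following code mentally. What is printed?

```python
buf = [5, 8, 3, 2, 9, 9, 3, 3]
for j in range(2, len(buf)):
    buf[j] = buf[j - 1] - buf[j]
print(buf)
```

[5, 8, 5, 3, -6, -15, -18, -21]

j=2: buf[2] = 8-3 = 5 → [5, 8, 5, 2, 9, 9, 3, 3]
j=3: buf[3] = 5-2 = 3 → [5, 8, 5, 3, 9, 9, 3, 3]
j=4: buf[4] = 3-9 = -6 → [5, 8, 5, 3, -6, 9, 3, 3]
j=5: buf[5] = (-6)-9 = -15 → [5, 8, 5, 3, -6, -15, 3, 3]
j=6: buf[6] = (-15)-3 = -18 → [5, 8, 5, 3, -6, -15, -18, 3]
j=7: buf[7] = (-18)-3 = -21 → [5, 8, 5, 3, -6, -15, -18, -21]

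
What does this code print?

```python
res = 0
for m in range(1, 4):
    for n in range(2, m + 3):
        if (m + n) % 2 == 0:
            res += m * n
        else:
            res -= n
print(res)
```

m=1,n=2: odd sum, res = 0-2 = -2
m=1,n=3: even sum, res = (-2)+3 = 1
m=2,n=2: even sum, res = 1+4 = 5
m=2,n=3: odd sum, res = 5-3 = 2
m=2,n=4: even sum, res = 2+8 = 10
m=3,n=2: odd sum, res = 10-2 = 8
m=3,n=3: even sum, res = 8+9 = 17
m=3,n=4: odd sum, res = 17-4 = 13
m=3,n=5: even sum, res = 13+15 = 28

28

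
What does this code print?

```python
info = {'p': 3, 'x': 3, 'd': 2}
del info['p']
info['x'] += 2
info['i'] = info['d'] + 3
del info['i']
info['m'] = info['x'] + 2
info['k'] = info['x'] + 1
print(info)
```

{'x': 5, 'd': 2, 'm': 7, 'k': 6}

del 'p' → {'x': 3, 'd': 2}
info['x'] = 3+2 = 5 → {'x': 5, 'd': 2}
info['i'] = info['d']+3 = 5 → {'x': 5, 'd': 2, 'i': 5}
del 'i' → {'x': 5, 'd': 2}
info['m'] = info['x']+2 = 7 → {'x': 5, 'd': 2, 'm': 7}
info['k'] = info['x']+1 = 6 → {'x': 5, 'd': 2, 'm': 7, 'k': 6}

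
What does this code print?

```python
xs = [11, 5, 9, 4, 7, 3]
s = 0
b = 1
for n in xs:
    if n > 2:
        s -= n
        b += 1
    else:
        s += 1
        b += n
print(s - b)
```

n=11: >2, s = 0-11 = -11; b=2
n=5: >2, s = (-11)-5 = -16; b=3
n=9: >2, s = (-16)-9 = -25; b=4
n=4: >2, s = (-25)-4 = -29; b=5
n=7: >2, s = (-29)-7 = -36; b=6
n=3: >2, s = (-36)-3 = -39; b=7
s-b = (-39)-7 = -46

-46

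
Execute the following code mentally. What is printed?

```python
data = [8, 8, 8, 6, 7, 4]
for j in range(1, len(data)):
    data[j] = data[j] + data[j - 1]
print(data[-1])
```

j=1: data[1] = 8+8 = 16 → [8, 16, 8, 6, 7, 4]
j=2: data[2] = 8+16 = 24 → [8, 16, 24, 6, 7, 4]
j=3: data[3] = 6+24 = 30 → [8, 16, 24, 30, 7, 4]
j=4: data[4] = 7+30 = 37 → [8, 16, 24, 30, 37, 4]
j=5: data[5] = 4+37 = 41 → [8, 16, 24, 30, 37, 41]

41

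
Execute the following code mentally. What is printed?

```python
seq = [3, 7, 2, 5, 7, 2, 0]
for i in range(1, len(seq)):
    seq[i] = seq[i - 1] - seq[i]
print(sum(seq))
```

-76

i=1: seq[1] = 3-7 = -4 → [3, -4, 2, 5, 7, 2, 0]
i=2: seq[2] = (-4)-2 = -6 → [3, -4, -6, 5, 7, 2, 0]
i=3: seq[3] = (-6)-5 = -11 → [3, -4, -6, -11, 7, 2, 0]
i=4: seq[4] = (-11)-7 = -18 → [3, -4, -6, -11, -18, 2, 0]
i=5: seq[5] = (-18)-2 = -20 → [3, -4, -6, -11, -18, -20, 0]
i=6: seq[6] = (-20)-0 = -20 → [3, -4, -6, -11, -18, -20, -20]
sum = -76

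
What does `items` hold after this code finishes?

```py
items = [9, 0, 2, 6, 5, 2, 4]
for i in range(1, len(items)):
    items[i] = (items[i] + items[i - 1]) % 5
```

i=1: items[1] = (0+9)%5 = 4 → [9, 4, 2, 6, 5, 2, 4]
i=2: items[2] = (2+4)%5 = 1 → [9, 4, 1, 6, 5, 2, 4]
i=3: items[3] = (6+1)%5 = 2 → [9, 4, 1, 2, 5, 2, 4]
i=4: items[4] = (5+2)%5 = 2 → [9, 4, 1, 2, 2, 2, 4]
i=5: items[5] = (2+2)%5 = 4 → [9, 4, 1, 2, 2, 4, 4]
i=6: items[6] = (4+4)%5 = 3 → [9, 4, 1, 2, 2, 4, 3]

[9, 4, 1, 2, 2, 4, 3]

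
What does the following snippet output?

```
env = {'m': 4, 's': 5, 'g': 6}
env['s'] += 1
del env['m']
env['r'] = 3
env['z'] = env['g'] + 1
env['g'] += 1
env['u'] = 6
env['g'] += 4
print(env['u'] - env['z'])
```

-1

env['s'] = 5+1 = 6 → {'m': 4, 's': 6, 'g': 6}
del 'm' → {'s': 6, 'g': 6}
env['r'] = 3 → {'s': 6, 'g': 6, 'r': 3}
env['z'] = env['g']+1 = 7 → {'s': 6, 'g': 6, 'r': 3, 'z': 7}
env['g'] = 6+1 = 7 → {'s': 6, 'g': 7, 'r': 3, 'z': 7}
env['u'] = 6 → {'s': 6, 'g': 7, 'r': 3, 'z': 7, 'u': 6}
env['g'] = 7+4 = 11 → {'s': 6, 'g': 11, 'r': 3, 'z': 7, 'u': 6}
env['u']-env['z'] = 6-7 = -1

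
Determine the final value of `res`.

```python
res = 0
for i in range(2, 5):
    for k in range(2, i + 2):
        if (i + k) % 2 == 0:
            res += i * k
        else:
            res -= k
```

i=2,k=2: even sum, res = 0+4 = 4
i=2,k=3: odd sum, res = 4-3 = 1
i=3,k=2: odd sum, res = 1-2 = -1
i=3,k=3: even sum, res = (-1)+9 = 8
i=3,k=4: odd sum, res = 8-4 = 4
i=4,k=2: even sum, res = 4+8 = 12
i=4,k=3: odd sum, res = 12-3 = 9
i=4,k=4: even sum, res = 9+16 = 25
i=4,k=5: odd sum, res = 25-5 = 20

20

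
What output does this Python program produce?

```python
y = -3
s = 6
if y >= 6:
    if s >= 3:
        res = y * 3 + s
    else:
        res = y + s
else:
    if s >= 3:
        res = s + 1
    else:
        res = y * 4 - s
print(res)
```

7

y=-3, s=6
y >= 6 is False; s >= 3 is True
→ res = s + 1 = 7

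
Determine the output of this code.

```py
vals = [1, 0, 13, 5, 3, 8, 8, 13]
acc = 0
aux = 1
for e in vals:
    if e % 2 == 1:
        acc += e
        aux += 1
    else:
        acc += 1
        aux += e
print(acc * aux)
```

e=1: odd, acc = 0+1 = 1; aux=2
e=0: not odd, acc = 1+1 = 2; aux=2
e=13: odd, acc = 2+13 = 15; aux=3
e=5: odd, acc = 15+5 = 20; aux=4
e=3: odd, acc = 20+3 = 23; aux=5
e=8: not odd, acc = 23+1 = 24; aux=13
e=8: not odd, acc = 24+1 = 25; aux=21
e=13: odd, acc = 25+13 = 38; aux=22
acc*aux = 38*22 = 836

836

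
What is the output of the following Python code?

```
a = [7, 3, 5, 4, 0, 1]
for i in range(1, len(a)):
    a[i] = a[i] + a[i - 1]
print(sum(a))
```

90

i=1: a[1] = 3+7 = 10 → [7, 10, 5, 4, 0, 1]
i=2: a[2] = 5+10 = 15 → [7, 10, 15, 4, 0, 1]
i=3: a[3] = 4+15 = 19 → [7, 10, 15, 19, 0, 1]
i=4: a[4] = 0+19 = 19 → [7, 10, 15, 19, 19, 1]
i=5: a[5] = 1+19 = 20 → [7, 10, 15, 19, 19, 20]
sum = 90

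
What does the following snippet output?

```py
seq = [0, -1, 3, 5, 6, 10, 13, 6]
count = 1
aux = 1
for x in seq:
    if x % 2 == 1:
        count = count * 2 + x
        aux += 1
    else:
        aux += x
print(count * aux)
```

1161

x=0: not odd; aux=1
x=-1: odd, count = 1*2+(-1) = 1; aux=2
x=3: odd, count = 1*2+3 = 5; aux=3
x=5: odd, count = 5*2+5 = 15; aux=4
x=6: not odd; aux=10
x=10: not odd; aux=20
x=13: odd, count = 15*2+13 = 43; aux=21
x=6: not odd; aux=27
count*aux = 43*27 = 1161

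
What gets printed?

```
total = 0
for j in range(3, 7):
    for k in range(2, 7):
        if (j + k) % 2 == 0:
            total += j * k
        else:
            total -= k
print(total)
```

144

j=3,k=2: odd sum, total = 0-2 = -2
j=3,k=3: even sum, total = (-2)+9 = 7
j=3,k=4: odd sum, total = 7-4 = 3
j=3,k=5: even sum, total = 3+15 = 18
j=3,k=6: odd sum, total = 18-6 = 12
j=4,k=2: even sum, total = 12+8 = 20
j=4,k=3: odd sum, total = 20-3 = 17
j=4,k=4: even sum, total = 17+16 = 33
j=4,k=5: odd sum, total = 33-5 = 28
j=4,k=6: even sum, total = 28+24 = 52
j=5,k=2: odd sum, total = 52-2 = 50
j=5,k=3: even sum, total = 50+15 = 65
j=5,k=4: odd sum, total = 65-4 = 61
j=5,k=5: even sum, total = 61+25 = 86
j=5,k=6: odd sum, total = 86-6 = 80
j=6,k=2: even sum, total = 80+12 = 92
j=6,k=3: odd sum, total = 92-3 = 89
j=6,k=4: even sum, total = 89+24 = 113
j=6,k=5: odd sum, total = 113-5 = 108
j=6,k=6: even sum, total = 108+36 = 144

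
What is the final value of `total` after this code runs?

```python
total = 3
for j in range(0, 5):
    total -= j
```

j=0: total = 3-0 = 3
j=1: total = 3-1 = 2
j=2: total = 2-2 = 0
j=3: total = 0-3 = -3
j=4: total = (-3)-4 = -7

-7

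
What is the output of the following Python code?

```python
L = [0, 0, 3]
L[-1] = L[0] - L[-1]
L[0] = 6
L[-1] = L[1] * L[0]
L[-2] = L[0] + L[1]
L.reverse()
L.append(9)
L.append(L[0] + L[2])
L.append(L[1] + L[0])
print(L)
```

[0, 6, 6, 9, 6, 6]

L[-1] = L[0]-L[-1] = 0-3 = -3 → [0, 0, -3]
L[0] = 6 → [6, 0, -3]
L[-1] = L[1]*L[0] = 0*6 = 0 → [6, 0, 0]
L[-2] = L[0]+L[1] = 6+0 = 6 → [6, 6, 0]
reverse → [0, 6, 6]
append 9 → [0, 6, 6, 9]
append L[0]+L[2] = 0+6 = 6 → [0, 6, 6, 9, 6]
append L[1]+L[0] = 6+0 = 6 → [0, 6, 6, 9, 6, 6]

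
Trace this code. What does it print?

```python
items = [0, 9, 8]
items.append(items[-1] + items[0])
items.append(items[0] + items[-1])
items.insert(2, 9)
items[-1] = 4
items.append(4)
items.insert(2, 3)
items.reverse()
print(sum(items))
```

append items[-1]+items[0] = 8+0 = 8 → [0, 9, 8, 8]
append items[0]+items[-1] = 0+8 = 8 → [0, 9, 8, 8, 8]
insert 9 at 2 → [0, 9, 9, 8, 8, 8]
items[-1] = 4 → [0, 9, 9, 8, 8, 4]
append 4 → [0, 9, 9, 8, 8, 4, 4]
insert 3 at 2 → [0, 9, 3, 9, 8, 8, 4, 4]
reverse → [4, 4, 8, 8, 9, 3, 9, 0]
sum = 45

45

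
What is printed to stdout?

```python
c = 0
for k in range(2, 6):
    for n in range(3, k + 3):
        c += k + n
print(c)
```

116

k=2,n=3: c = 0+5 = 5
k=2,n=4: c = 5+6 = 11
k=3,n=3: c = 11+6 = 17
k=3,n=4: c = 17+7 = 24
k=3,n=5: c = 24+8 = 32
k=4,n=3: c = 32+7 = 39
k=4,n=4: c = 39+8 = 47
k=4,n=5: c = 47+9 = 56
k=4,n=6: c = 56+10 = 66
k=5,n=3: c = 66+8 = 74
k=5,n=4: c = 74+9 = 83
k=5,n=5: c = 83+10 = 93
k=5,n=6: c = 93+11 = 104
k=5,n=7: c = 104+12 = 116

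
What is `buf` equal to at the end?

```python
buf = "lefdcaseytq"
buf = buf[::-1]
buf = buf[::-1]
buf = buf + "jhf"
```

reverse → 'qtyesacdfel'
reverse → 'lefdcaseytq'
+ 'jhf' → 'lefdcaseytqjhf'

'lefdcaseytqjhf'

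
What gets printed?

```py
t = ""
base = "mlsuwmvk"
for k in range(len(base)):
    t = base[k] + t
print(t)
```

kvmwuslm

k=0: prepend 'm' → 'm'
k=1: prepend 'l' → 'lm'
k=2: prepend 's' → 'slm'
k=3: prepend 'u' → 'uslm'
k=4: prepend 'w' → 'wuslm'
k=5: prepend 'm' → 'mwuslm'
k=6: prepend 'v' → 'vmwuslm'
k=7: prepend 'k' → 'kvmwuslm'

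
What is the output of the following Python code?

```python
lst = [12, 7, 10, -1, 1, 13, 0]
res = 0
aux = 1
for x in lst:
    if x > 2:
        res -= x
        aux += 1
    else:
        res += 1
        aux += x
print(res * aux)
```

x=12: >2, res = 0-12 = -12; aux=2
x=7: >2, res = (-12)-7 = -19; aux=3
x=10: >2, res = (-19)-10 = -29; aux=4
x=-1: not >2, res = (-29)+1 = -28; aux=3
x=1: not >2, res = (-28)+1 = -27; aux=4
x=13: >2, res = (-27)-13 = -40; aux=5
x=0: not >2, res = (-40)+1 = -39; aux=5
res*aux = (-39)*5 = -195

-195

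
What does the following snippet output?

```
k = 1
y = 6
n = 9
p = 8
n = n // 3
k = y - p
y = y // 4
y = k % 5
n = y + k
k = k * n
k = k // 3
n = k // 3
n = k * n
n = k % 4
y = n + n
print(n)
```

3

n = 9//3 = 3
k = 6-8 = -2
y = 6//4 = 1
y = (-2)%5 = 3
n = 3+(-2) = 1
k = (-2)*1 = -2
k = (-2)//3 = -1
n = (-1)//3 = -1
n = (-1)*(-1) = 1
n = (-1)%4 = 3
y = 3+3 = 6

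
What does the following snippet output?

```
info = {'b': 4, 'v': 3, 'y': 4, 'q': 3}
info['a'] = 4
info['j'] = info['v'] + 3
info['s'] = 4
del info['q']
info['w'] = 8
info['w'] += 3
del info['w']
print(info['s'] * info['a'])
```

16

info['a'] = 4 → {'b': 4, 'v': 3, 'y': 4, 'q': 3, 'a': 4}
info['j'] = info['v']+3 = 6 → {'b': 4, 'v': 3, 'y': 4, 'q': 3, 'a': 4, 'j': 6}
info['s'] = 4 → {'b': 4, 'v': 3, 'y': 4, 'q': 3, 'a': 4, 'j': 6, 's': 4}
del 'q' → {'b': 4, 'v': 3, 'y': 4, 'a': 4, 'j': 6, 's': 4}
info['w'] = 8 → {'b': 4, 'v': 3, 'y': 4, 'a': 4, 'j': 6, 's': 4, 'w': 8}
info['w'] = 8+3 = 11 → {'b': 4, 'v': 3, 'y': 4, 'a': 4, 'j': 6, 's': 4, 'w': 11}
del 'w' → {'b': 4, 'v': 3, 'y': 4, 'a': 4, 'j': 6, 's': 4}
info['s']*info['a'] = 4*4 = 16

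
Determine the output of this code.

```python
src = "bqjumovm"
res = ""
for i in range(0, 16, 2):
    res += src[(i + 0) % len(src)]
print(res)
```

bjmvbjmv

i=0: add src[0]='b' → 'b'
i=2: add src[2]='j' → 'bj'
i=4: add src[4]='m' → 'bjm'
i=6: add src[6]='v' → 'bjmv'
i=8: add src[0]='b' → 'bjmvb'
i=10: add src[2]='j' → 'bjmvbj'
i=12: add src[4]='m' → 'bjmvbjm'
i=14: add src[6]='v' → 'bjmvbjmv'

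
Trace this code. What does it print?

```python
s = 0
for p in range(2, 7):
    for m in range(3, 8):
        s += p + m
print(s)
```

p=2,m=3: s = 0+5 = 5
p=2,m=4: s = 5+6 = 11
p=2,m=5: s = 11+7 = 18
p=2,m=6: s = 18+8 = 26
p=2,m=7: s = 26+9 = 35
p=3,m=3: s = 35+6 = 41
p=3,m=4: s = 41+7 = 48
p=3,m=5: s = 48+8 = 56
p=3,m=6: s = 56+9 = 65
p=3,m=7: s = 65+10 = 75
p=4,m=3: s = 75+7 = 82
p=4,m=4: s = 82+8 = 90
p=4,m=5: s = 90+9 = 99
p=4,m=6: s = 99+10 = 109
p=4,m=7: s = 109+11 = 120
p=5,m=3: s = 120+8 = 128
p=5,m=4: s = 128+9 = 137
p=5,m=5: s = 137+10 = 147
p=5,m=6: s = 147+11 = 158
p=5,m=7: s = 158+12 = 170
p=6,m=3: s = 170+9 = 179
p=6,m=4: s = 179+10 = 189
p=6,m=5: s = 189+11 = 200
p=6,m=6: s = 200+12 = 212
p=6,m=7: s = 212+13 = 225

225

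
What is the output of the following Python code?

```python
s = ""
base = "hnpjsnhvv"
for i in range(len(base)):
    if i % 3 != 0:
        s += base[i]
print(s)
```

i=0: skip
i=1: add 'n' → 'n'
i=2: add 'p' → 'np'
i=3: skip
i=4: add 's' → 'nps'
i=5: add 'n' → 'npsn'
i=6: skip
i=7: add 'v' → 'npsnv'
i=8: add 'v' → 'npsnvv'

npsnvv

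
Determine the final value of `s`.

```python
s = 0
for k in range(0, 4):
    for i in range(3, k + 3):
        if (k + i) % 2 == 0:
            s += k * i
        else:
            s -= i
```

28

k=1,i=3: even sum, s = 0+3 = 3
k=2,i=3: odd sum, s = 3-3 = 0
k=2,i=4: even sum, s = 0+8 = 8
k=3,i=3: even sum, s = 8+9 = 17
k=3,i=4: odd sum, s = 17-4 = 13
k=3,i=5: even sum, s = 13+15 = 28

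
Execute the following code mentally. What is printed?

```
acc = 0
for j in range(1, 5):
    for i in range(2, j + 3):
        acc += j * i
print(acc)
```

145

j=1,i=2: acc = 0+2 = 2
j=1,i=3: acc = 2+3 = 5
j=2,i=2: acc = 5+4 = 9
j=2,i=3: acc = 9+6 = 15
j=2,i=4: acc = 15+8 = 23
j=3,i=2: acc = 23+6 = 29
j=3,i=3: acc = 29+9 = 38
j=3,i=4: acc = 38+12 = 50
j=3,i=5: acc = 50+15 = 65
j=4,i=2: acc = 65+8 = 73
j=4,i=3: acc = 73+12 = 85
j=4,i=4: acc = 85+16 = 101
j=4,i=5: acc = 101+20 = 121
j=4,i=6: acc = 121+24 = 145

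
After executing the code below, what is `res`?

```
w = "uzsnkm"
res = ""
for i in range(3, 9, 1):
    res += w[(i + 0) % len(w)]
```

i=3: add w[3]='n' → 'n'
i=4: add w[4]='k' → 'nk'
i=5: add w[5]='m' → 'nkm'
i=6: add w[0]='u' → 'nkmu'
i=7: add w[1]='z' → 'nkmuz'
i=8: add w[2]='s' → 'nkmuzs'

'nkmuzs'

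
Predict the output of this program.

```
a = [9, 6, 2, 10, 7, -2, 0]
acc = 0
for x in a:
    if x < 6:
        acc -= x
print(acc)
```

x=9: not <6
x=6: not <6
x=2: <6, acc = 0-2 = -2
x=10: not <6
x=7: not <6
x=-2: <6, acc = (-2)-(-2) = 0
x=0: <6, acc = 0-0 = 0

0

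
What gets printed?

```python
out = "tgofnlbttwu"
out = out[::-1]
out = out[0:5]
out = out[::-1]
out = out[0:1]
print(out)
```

reverse → 'uwttblnfogt'
slice [0:5] → 'uwttb'
reverse → 'bttwu'
slice [0:1] → 'b'

b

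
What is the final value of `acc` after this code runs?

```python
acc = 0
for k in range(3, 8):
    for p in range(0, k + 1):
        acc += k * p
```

455

k=3,p=0: acc = 0+0 = 0
k=3,p=1: acc = 0+3 = 3
k=3,p=2: acc = 3+6 = 9
k=3,p=3: acc = 9+9 = 18
k=4,p=0: acc = 18+0 = 18
k=4,p=1: acc = 18+4 = 22
k=4,p=2: acc = 22+8 = 30
k=4,p=3: acc = 30+12 = 42
k=4,p=4: acc = 42+16 = 58
k=5,p=0: acc = 58+0 = 58
k=5,p=1: acc = 58+5 = 63
k=5,p=2: acc = 63+10 = 73
k=5,p=3: acc = 73+15 = 88
k=5,p=4: acc = 88+20 = 108
k=5,p=5: acc = 108+25 = 133
k=6,p=0: acc = 133+0 = 133
k=6,p=1: acc = 133+6 = 139
k=6,p=2: acc = 139+12 = 151
k=6,p=3: acc = 151+18 = 169
k=6,p=4: acc = 169+24 = 193
k=6,p=5: acc = 193+30 = 223
k=6,p=6: acc = 223+36 = 259
k=7,p=0: acc = 259+0 = 259
k=7,p=1: acc = 259+7 = 266
k=7,p=2: acc = 266+14 = 280
k=7,p=3: acc = 280+21 = 301
k=7,p=4: acc = 301+28 = 329
k=7,p=5: acc = 329+35 = 364
k=7,p=6: acc = 364+42 = 406
k=7,p=7: acc = 406+49 = 455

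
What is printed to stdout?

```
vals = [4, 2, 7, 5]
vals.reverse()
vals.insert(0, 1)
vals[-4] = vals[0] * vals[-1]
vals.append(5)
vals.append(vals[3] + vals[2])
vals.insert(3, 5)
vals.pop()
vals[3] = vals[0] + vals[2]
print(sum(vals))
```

reverse → [5, 7, 2, 4]
insert 1 at 0 → [1, 5, 7, 2, 4]
vals[-4] = vals[0]*vals[-1] = 1*4 = 4 → [1, 4, 7, 2, 4]
append 5 → [1, 4, 7, 2, 4, 5]
append vals[3]+vals[2] = 2+7 = 9 → [1, 4, 7, 2, 4, 5, 9]
insert 5 at 3 → [1, 4, 7, 5, 2, 4, 5, 9]
pop() removes 9 → [1, 4, 7, 5, 2, 4, 5]
vals[3] = vals[0]+vals[2] = 1+7 = 8 → [1, 4, 7, 8, 2, 4, 5]
sum = 31

31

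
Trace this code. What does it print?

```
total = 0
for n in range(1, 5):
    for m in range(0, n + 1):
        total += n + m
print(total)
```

60

n=1,m=0: total = 0+1 = 1
n=1,m=1: total = 1+2 = 3
n=2,m=0: total = 3+2 = 5
n=2,m=1: total = 5+3 = 8
n=2,m=2: total = 8+4 = 12
n=3,m=0: total = 12+3 = 15
n=3,m=1: total = 15+4 = 19
n=3,m=2: total = 19+5 = 24
n=3,m=3: total = 24+6 = 30
n=4,m=0: total = 30+4 = 34
n=4,m=1: total = 34+5 = 39
n=4,m=2: total = 39+6 = 45
n=4,m=3: total = 45+7 = 52
n=4,m=4: total = 52+8 = 60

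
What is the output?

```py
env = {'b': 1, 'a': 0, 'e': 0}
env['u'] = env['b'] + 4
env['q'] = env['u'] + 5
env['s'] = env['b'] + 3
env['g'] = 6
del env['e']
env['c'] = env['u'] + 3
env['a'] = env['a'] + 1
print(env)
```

{'b': 1, 'a': 1, 'u': 5, 'q': 10, 's': 4, 'g': 6, 'c': 8}

env['u'] = env['b']+4 = 5 → {'b': 1, 'a': 0, 'e': 0, 'u': 5}
env['q'] = env['u']+5 = 10 → {'b': 1, 'a': 0, 'e': 0, 'u': 5, 'q': 10}
env['s'] = env['b']+3 = 4 → {'b': 1, 'a': 0, 'e': 0, 'u': 5, 'q': 10, 's': 4}
env['g'] = 6 → {'b': 1, 'a': 0, 'e': 0, 'u': 5, 'q': 10, 's': 4, 'g': 6}
del 'e' → {'b': 1, 'a': 0, 'u': 5, 'q': 10, 's': 4, 'g': 6}
env['c'] = env['u']+3 = 8 → {'b': 1, 'a': 0, 'u': 5, 'q': 10, 's': 4, 'g': 6, 'c': 8}
env['a'] = env['a']+1 = 1 → {'b': 1, 'a': 1, 'u': 5, 'q': 10, 's': 4, 'g': 6, 'c': 8}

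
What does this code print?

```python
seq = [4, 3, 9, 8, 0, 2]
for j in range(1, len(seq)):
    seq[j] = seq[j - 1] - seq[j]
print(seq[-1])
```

j=1: seq[1] = 4-3 = 1 → [4, 1, 9, 8, 0, 2]
j=2: seq[2] = 1-9 = -8 → [4, 1, -8, 8, 0, 2]
j=3: seq[3] = (-8)-8 = -16 → [4, 1, -8, -16, 0, 2]
j=4: seq[4] = (-16)-0 = -16 → [4, 1, -8, -16, -16, 2]
j=5: seq[5] = (-16)-2 = -18 → [4, 1, -8, -16, -16, -18]

-18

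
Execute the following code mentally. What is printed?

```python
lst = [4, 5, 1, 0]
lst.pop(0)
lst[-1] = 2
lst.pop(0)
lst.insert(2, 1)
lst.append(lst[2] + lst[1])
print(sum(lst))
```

7

pop(0) removes 4 → [5, 1, 0]
lst[-1] = 2 → [5, 1, 2]
pop(0) removes 5 → [1, 2]
insert 1 at 2 → [1, 2, 1]
append lst[2]+lst[1] = 1+2 = 3 → [1, 2, 1, 3]
sum = 7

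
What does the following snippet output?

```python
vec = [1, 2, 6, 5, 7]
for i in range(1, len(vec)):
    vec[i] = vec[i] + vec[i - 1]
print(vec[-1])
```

i=1: vec[1] = 2+1 = 3 → [1, 3, 6, 5, 7]
i=2: vec[2] = 6+3 = 9 → [1, 3, 9, 5, 7]
i=3: vec[3] = 5+9 = 14 → [1, 3, 9, 14, 7]
i=4: vec[4] = 7+14 = 21 → [1, 3, 9, 14, 21]

21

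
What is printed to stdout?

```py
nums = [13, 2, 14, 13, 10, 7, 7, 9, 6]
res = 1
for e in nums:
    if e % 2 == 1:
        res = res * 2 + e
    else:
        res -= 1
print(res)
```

354

e=13: odd, res = 1*2+13 = 15
e=2: not odd, res = 15-1 = 14
e=14: not odd, res = 14-1 = 13
e=13: odd, res = 13*2+13 = 39
e=10: not odd, res = 39-1 = 38
e=7: odd, res = 38*2+7 = 83
e=7: odd, res = 83*2+7 = 173
e=9: odd, res = 173*2+9 = 355
e=6: not odd, res = 355-1 = 354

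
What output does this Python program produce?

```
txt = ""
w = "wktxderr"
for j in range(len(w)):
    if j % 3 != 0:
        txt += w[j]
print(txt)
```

j=0: skip
j=1: add 'k' → 'k'
j=2: add 't' → 'kt'
j=3: skip
j=4: add 'd' → 'ktd'
j=5: add 'e' → 'ktde'
j=6: skip
j=7: add 'r' → 'ktder'

ktder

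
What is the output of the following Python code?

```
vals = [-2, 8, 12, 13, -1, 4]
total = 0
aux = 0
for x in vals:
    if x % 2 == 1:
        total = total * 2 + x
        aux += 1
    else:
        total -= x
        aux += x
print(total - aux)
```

-75

x=-2: not odd, total = 0-(-2) = 2; aux=-2
x=8: not odd, total = 2-8 = -6; aux=6
x=12: not odd, total = (-6)-12 = -18; aux=18
x=13: odd, total = (-18)*2+13 = -23; aux=19
x=-1: odd, total = (-23)*2+(-1) = -47; aux=20
x=4: not odd, total = (-47)-4 = -51; aux=24
total-aux = (-51)-24 = -75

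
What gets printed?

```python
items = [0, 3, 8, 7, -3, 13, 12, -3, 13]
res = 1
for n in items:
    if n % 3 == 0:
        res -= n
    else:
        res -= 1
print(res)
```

n=0: %3==0, res = 1-0 = 1
n=3: %3==0, res = 1-3 = -2
n=8: not %3==0, res = (-2)-1 = -3
n=7: not %3==0, res = (-3)-1 = -4
n=-3: %3==0, res = (-4)-(-3) = -1
n=13: not %3==0, res = (-1)-1 = -2
n=12: %3==0, res = (-2)-12 = -14
n=-3: %3==0, res = (-14)-(-3) = -11
n=13: not %3==0, res = (-11)-1 = -12

-12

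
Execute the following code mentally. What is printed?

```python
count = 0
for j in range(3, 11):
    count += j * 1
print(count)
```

j=3: count = 0+3*1 = 3
j=4: count = 3+4*1 = 7
j=5: count = 7+5*1 = 12
j=6: count = 12+6*1 = 18
j=7: count = 18+7*1 = 25
j=8: count = 25+8*1 = 33
j=9: count = 33+9*1 = 42
j=10: count = 42+10*1 = 52

52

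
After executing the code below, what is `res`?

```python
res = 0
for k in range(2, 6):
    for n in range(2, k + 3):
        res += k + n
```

k=2,n=2: res = 0+4 = 4
k=2,n=3: res = 4+5 = 9
k=2,n=4: res = 9+6 = 15
k=3,n=2: res = 15+5 = 20
k=3,n=3: res = 20+6 = 26
k=3,n=4: res = 26+7 = 33
k=3,n=5: res = 33+8 = 41
k=4,n=2: res = 41+6 = 47
k=4,n=3: res = 47+7 = 54
k=4,n=4: res = 54+8 = 62
k=4,n=5: res = 62+9 = 71
k=4,n=6: res = 71+10 = 81
k=5,n=2: res = 81+7 = 88
k=5,n=3: res = 88+8 = 96
k=5,n=4: res = 96+9 = 105
k=5,n=5: res = 105+10 = 115
k=5,n=6: res = 115+11 = 126
k=5,n=7: res = 126+12 = 138

138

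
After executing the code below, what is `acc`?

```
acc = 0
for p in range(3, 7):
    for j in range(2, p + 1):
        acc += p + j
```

p=3,j=2: acc = 0+5 = 5
p=3,j=3: acc = 5+6 = 11
p=4,j=2: acc = 11+6 = 17
p=4,j=3: acc = 17+7 = 24
p=4,j=4: acc = 24+8 = 32
p=5,j=2: acc = 32+7 = 39
p=5,j=3: acc = 39+8 = 47
p=5,j=4: acc = 47+9 = 56
p=5,j=5: acc = 56+10 = 66
p=6,j=2: acc = 66+8 = 74
p=6,j=3: acc = 74+9 = 83
p=6,j=4: acc = 83+10 = 93
p=6,j=5: acc = 93+11 = 104
p=6,j=6: acc = 104+12 = 116

116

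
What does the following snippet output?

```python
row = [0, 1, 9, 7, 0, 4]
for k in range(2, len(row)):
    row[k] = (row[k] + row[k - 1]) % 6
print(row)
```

[0, 1, 4, 5, 5, 3]

k=2: row[2] = (9+1)%6 = 4 → [0, 1, 4, 7, 0, 4]
k=3: row[3] = (7+4)%6 = 5 → [0, 1, 4, 5, 0, 4]
k=4: row[4] = (0+5)%6 = 5 → [0, 1, 4, 5, 5, 4]
k=5: row[5] = (4+5)%6 = 3 → [0, 1, 4, 5, 5, 3]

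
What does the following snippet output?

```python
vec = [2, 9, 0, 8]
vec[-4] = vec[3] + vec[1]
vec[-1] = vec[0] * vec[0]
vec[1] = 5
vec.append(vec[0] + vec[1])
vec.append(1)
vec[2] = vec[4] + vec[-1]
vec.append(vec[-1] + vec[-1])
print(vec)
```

[17, 5, 23, 289, 22, 1, 2]

vec[-4] = vec[3]+vec[1] = 8+9 = 17 → [17, 9, 0, 8]
vec[-1] = vec[0]*vec[0] = 17*17 = 289 → [17, 9, 0, 289]
vec[1] = 5 → [17, 5, 0, 289]
append vec[0]+vec[1] = 17+5 = 22 → [17, 5, 0, 289, 22]
append 1 → [17, 5, 0, 289, 22, 1]
vec[2] = vec[4]+vec[-1] = 22+1 = 23 → [17, 5, 23, 289, 22, 1]
append vec[-1]+vec[-1] = 1+1 = 2 → [17, 5, 23, 289, 22, 1, 2]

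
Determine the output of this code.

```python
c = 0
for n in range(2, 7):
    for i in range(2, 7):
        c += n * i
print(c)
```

n=2,i=2: c = 0+4 = 4
n=2,i=3: c = 4+6 = 10
n=2,i=4: c = 10+8 = 18
n=2,i=5: c = 18+10 = 28
n=2,i=6: c = 28+12 = 40
n=3,i=2: c = 40+6 = 46
n=3,i=3: c = 46+9 = 55
n=3,i=4: c = 55+12 = 67
n=3,i=5: c = 67+15 = 82
n=3,i=6: c = 82+18 = 100
n=4,i=2: c = 100+8 = 108
n=4,i=3: c = 108+12 = 120
n=4,i=4: c = 120+16 = 136
n=4,i=5: c = 136+20 = 156
n=4,i=6: c = 156+24 = 180
n=5,i=2: c = 180+10 = 190
n=5,i=3: c = 190+15 = 205
n=5,i=4: c = 205+20 = 225
n=5,i=5: c = 225+25 = 250
n=5,i=6: c = 250+30 = 280
n=6,i=2: c = 280+12 = 292
n=6,i=3: c = 292+18 = 310
n=6,i=4: c = 310+24 = 334
n=6,i=5: c = 334+30 = 364
n=6,i=6: c = 364+36 = 400

400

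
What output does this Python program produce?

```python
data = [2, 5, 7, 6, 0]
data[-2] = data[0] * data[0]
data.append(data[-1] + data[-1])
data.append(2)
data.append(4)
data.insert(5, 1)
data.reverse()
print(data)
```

data[-2] = data[0]*data[0] = 2*2 = 4 → [2, 5, 7, 4, 0]
append data[-1]+data[-1] = 0+0 = 0 → [2, 5, 7, 4, 0, 0]
append 2 → [2, 5, 7, 4, 0, 0, 2]
append 4 → [2, 5, 7, 4, 0, 0, 2, 4]
insert 1 at 5 → [2, 5, 7, 4, 0, 1, 0, 2, 4]
reverse → [4, 2, 0, 1, 0, 4, 7, 5, 2]

[4, 2, 0, 1, 0, 4, 7, 5, 2]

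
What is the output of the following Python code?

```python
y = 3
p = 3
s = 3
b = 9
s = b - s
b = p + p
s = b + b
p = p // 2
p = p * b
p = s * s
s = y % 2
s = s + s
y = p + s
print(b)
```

s = 9-3 = 6
b = 3+3 = 6
s = 6+6 = 12
p = 3//2 = 1
p = 1*6 = 6
p = 12*12 = 144
s = 3%2 = 1
s = 1+1 = 2
y = 144+2 = 146

6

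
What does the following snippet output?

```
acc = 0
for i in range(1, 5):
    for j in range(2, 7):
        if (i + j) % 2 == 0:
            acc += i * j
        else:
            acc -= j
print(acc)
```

64

i=1,j=2: odd sum, acc = 0-2 = -2
i=1,j=3: even sum, acc = (-2)+3 = 1
i=1,j=4: odd sum, acc = 1-4 = -3
i=1,j=5: even sum, acc = (-3)+5 = 2
i=1,j=6: odd sum, acc = 2-6 = -4
i=2,j=2: even sum, acc = (-4)+4 = 0
i=2,j=3: odd sum, acc = 0-3 = -3
i=2,j=4: even sum, acc = (-3)+8 = 5
i=2,j=5: odd sum, acc = 5-5 = 0
i=2,j=6: even sum, acc = 0+12 = 12
i=3,j=2: odd sum, acc = 12-2 = 10
i=3,j=3: even sum, acc = 10+9 = 19
i=3,j=4: odd sum, acc = 19-4 = 15
i=3,j=5: even sum, acc = 15+15 = 30
i=3,j=6: odd sum, acc = 30-6 = 24
i=4,j=2: even sum, acc = 24+8 = 32
i=4,j=3: odd sum, acc = 32-3 = 29
i=4,j=4: even sum, acc = 29+16 = 45
i=4,j=5: odd sum, acc = 45-5 = 40
i=4,j=6: even sum, acc = 40+24 = 64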